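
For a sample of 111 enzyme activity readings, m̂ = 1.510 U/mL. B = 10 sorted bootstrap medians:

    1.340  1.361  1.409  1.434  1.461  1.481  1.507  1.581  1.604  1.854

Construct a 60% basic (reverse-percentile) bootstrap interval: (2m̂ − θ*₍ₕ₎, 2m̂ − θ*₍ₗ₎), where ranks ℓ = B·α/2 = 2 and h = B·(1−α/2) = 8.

(1.439, 1.659)

Percentile endpoints at ranks 2 and 8: θ*₍2₎ = 1.361, θ*₍8₎ = 1.581.
Basic interval reflects these around m̂:
  lower = 2 × 1.510 − 1.581 = 1.439
  upper = 2 × 1.510 − 1.361 = 1.659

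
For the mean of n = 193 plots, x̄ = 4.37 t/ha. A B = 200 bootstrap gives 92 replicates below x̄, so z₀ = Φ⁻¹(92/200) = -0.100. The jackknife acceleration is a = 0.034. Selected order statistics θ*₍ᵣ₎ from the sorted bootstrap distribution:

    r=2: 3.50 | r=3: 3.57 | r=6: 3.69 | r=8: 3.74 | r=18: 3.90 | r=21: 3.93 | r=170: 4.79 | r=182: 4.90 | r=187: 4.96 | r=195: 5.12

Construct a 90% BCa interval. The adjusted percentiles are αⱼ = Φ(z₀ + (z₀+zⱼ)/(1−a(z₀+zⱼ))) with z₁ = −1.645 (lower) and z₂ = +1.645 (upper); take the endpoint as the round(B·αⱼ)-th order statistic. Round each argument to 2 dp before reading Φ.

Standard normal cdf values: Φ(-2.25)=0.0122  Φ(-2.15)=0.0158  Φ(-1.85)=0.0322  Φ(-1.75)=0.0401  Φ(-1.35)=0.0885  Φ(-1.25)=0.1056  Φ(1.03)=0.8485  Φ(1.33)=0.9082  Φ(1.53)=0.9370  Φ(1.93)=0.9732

Lower: z₀ + z₁ = -0.100 + (-1.645) = -1.745; 1 − a(z₀+z₁) = 1 − (0.034)(-1.745) = 1.0593; argument = -0.100 + (-1.745)/1.0593 = -1.7473 → -1.75.
α₁ = Φ(-1.75) = 0.0401; rank = round(200 × 0.0401) = 8; θ*₍8₎ = 3.74.
Upper: z₀ + z₂ = 1.545; 1 − a(z₀+z₂) = 0.9475; argument = 1.5307 → 1.53; α₂ = 0.9370; rank = 187; θ*₍187₎ = 4.96.

(3.74, 4.96)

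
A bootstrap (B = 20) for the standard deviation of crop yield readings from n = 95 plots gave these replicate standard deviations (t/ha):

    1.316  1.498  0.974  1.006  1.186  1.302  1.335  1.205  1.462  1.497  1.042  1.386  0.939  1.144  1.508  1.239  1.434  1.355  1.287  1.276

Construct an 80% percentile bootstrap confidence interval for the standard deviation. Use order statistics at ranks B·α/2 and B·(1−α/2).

(0.974, 1.497)

Sorted replicates: 0.939, 0.974, 1.006, 1.042, 1.144, 1.186, 1.205, 1.239, 1.276, 1.287, 1.302, 1.316, 1.335, 1.355, 1.386, 1.434, 1.462, 1.497, 1.498, 1.508
α = 0.20; lower rank = 20 × 0.100 = 2; upper rank = 20 × 0.900 = 18.
The 2nd smallest replicate is 0.974; the 18th is 1.497.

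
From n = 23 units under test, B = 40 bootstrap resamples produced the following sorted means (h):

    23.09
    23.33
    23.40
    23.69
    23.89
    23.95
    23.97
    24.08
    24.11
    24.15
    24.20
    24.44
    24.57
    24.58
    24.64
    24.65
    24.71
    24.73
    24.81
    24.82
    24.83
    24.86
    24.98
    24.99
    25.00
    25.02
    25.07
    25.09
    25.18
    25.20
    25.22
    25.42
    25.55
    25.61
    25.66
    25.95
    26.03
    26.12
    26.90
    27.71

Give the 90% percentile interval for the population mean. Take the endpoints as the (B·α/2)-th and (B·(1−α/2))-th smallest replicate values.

(23.33, 26.12)

α = 0.10; lower rank = 40 × 0.050 = 2; upper rank = 40 × 0.950 = 38.
The 2nd smallest replicate is 23.33; the 38th is 26.12.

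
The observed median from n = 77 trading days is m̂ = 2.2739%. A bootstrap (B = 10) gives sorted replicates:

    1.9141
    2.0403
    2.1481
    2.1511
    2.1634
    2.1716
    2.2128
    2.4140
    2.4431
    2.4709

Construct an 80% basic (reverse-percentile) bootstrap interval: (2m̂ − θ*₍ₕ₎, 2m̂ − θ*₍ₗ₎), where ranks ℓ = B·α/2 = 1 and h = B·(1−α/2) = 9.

(2.1047, 2.6337)

Percentile endpoints at ranks 1 and 9: θ*₍1₎ = 1.9141, θ*₍9₎ = 2.4431.
Basic interval reflects these around m̂:
  lower = 2 × 2.2739 − 2.4431 = 2.1047
  upper = 2 × 2.2739 − 1.9141 = 2.6337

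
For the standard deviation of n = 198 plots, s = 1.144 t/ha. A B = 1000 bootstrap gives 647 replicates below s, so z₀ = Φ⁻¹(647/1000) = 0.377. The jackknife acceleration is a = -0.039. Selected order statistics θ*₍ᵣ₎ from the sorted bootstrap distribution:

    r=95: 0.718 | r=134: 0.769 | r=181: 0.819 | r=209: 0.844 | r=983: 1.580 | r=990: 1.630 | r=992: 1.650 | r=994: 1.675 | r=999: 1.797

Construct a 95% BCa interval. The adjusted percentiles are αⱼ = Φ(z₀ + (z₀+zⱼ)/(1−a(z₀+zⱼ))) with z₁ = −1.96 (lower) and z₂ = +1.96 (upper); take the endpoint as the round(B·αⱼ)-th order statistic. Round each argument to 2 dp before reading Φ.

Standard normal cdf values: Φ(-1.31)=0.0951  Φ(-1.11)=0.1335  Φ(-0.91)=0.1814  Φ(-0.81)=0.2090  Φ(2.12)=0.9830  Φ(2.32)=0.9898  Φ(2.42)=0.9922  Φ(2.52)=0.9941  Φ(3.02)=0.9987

Lower: z₀ + z₁ = 0.377 + (-1.960) = -1.583; 1 − a(z₀+z₁) = 1 − (-0.039)(-1.583) = 0.9383; argument = 0.377 + (-1.583)/0.9383 = -1.3102 → -1.31.
α₁ = Φ(-1.31) = 0.0951; rank = round(1000 × 0.0951) = 95; θ*₍95₎ = 0.718.
Upper: z₀ + z₂ = 2.337; 1 − a(z₀+z₂) = 1.0911; argument = 2.5188 → 2.52; α₂ = 0.9941; rank = 994; θ*₍994₎ = 1.675.

(0.718, 1.675)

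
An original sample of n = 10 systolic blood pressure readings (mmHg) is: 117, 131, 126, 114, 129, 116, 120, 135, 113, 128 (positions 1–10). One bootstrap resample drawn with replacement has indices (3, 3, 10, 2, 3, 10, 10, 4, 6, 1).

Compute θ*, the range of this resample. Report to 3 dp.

Resample values: 126, 126, 128, 131, 126, 128, 128, 114, 116, 117.
Range = 131 − 114 = 17.000

θ* = 17.000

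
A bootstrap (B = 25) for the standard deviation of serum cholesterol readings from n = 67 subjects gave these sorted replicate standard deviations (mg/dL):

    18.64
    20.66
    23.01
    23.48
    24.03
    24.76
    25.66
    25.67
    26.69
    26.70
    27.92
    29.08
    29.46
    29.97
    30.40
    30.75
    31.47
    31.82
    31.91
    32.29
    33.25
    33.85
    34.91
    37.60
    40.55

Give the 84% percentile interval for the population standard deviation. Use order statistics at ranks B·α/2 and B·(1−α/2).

α = 0.16; lower rank = 25 × 0.080 = 2; upper rank = 25 × 0.920 = 23.
The 2nd smallest replicate is 20.66; the 23rd is 34.91.

(20.66, 34.91)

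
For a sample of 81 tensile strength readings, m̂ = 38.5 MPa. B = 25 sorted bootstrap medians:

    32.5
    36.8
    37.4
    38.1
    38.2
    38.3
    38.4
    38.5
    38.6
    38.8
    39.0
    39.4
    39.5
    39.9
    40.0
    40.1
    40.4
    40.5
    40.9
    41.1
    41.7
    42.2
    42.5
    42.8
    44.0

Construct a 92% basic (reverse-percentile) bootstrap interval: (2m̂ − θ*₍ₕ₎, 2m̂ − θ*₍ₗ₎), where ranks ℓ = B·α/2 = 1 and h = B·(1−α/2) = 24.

Percentile endpoints at ranks 1 and 24: θ*₍1₎ = 32.5, θ*₍24₎ = 42.8.
Basic interval reflects these around m̂:
  lower = 2 × 38.5 − 42.8 = 34.2
  upper = 2 × 38.5 − 32.5 = 44.5

(34.2, 44.5)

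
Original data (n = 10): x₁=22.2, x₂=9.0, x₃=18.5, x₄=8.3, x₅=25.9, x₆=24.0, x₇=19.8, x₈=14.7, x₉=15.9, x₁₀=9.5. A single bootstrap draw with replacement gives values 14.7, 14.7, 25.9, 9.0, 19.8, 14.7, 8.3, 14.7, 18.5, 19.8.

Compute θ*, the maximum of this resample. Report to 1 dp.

θ* = 25.9

Maximum = 25.9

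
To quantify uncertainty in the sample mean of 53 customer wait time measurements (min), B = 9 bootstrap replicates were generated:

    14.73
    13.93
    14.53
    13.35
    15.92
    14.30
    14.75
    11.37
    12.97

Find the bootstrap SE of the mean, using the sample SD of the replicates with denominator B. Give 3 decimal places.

Bootstrap SE is the standard deviation of the 9 replicate means.
Mean of replicates: (14.73 + 13.93 + 14.53 + 13.35 + 15.92 + 14.30 + 14.75 + 11.37 + 12.97) / 9 = 125.8500 / 9 = 13.9833
Sum of squared deviations: (+0.7467)² + (−0.0533)² + (+0.5467)² + (−0.6333)² + (+1.9367)² + (+0.3167)² + (+0.7667)² + (−2.6133)² + (−1.0133)² = 13.5554
Variance = 13.5554 / 9 = 1.5062
SE* = √1.5062

SE* = 1.227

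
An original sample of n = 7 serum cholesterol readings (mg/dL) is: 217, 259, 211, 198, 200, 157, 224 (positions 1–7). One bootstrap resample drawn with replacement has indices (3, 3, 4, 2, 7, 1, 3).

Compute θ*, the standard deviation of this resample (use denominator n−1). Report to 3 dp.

θ* = 19.414

Resample values: 211, 211, 198, 259, 224, 217, 211.
Mean = 218.7143; sum of squared deviations = 2261.4286
s² = 2261.4286 / 6 = 376.9048
s = √376.9048 = 19.414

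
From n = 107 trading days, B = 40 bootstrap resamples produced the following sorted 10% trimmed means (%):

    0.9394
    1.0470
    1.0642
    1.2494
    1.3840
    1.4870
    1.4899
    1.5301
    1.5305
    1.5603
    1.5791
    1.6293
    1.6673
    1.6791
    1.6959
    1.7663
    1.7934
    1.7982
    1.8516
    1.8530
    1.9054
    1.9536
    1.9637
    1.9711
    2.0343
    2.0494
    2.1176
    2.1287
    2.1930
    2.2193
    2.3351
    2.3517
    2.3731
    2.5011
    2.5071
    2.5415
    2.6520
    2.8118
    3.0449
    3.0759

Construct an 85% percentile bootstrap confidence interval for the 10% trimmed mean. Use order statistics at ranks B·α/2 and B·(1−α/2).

α = 0.15; lower rank = 40 × 0.075 = 3; upper rank = 40 × 0.925 = 37.
The 3rd smallest replicate is 1.0642; the 37th is 2.6520.

(1.0642, 2.6520)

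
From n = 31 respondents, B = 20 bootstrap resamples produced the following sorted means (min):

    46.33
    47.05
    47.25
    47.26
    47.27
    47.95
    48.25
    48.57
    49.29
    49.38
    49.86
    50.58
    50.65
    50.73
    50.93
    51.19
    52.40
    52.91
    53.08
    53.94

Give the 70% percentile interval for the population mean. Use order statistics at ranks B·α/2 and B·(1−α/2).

α = 0.30; lower rank = 20 × 0.150 = 3; upper rank = 20 × 0.850 = 17.
The 3rd smallest replicate is 47.25; the 17th is 52.40.

(47.25, 52.40)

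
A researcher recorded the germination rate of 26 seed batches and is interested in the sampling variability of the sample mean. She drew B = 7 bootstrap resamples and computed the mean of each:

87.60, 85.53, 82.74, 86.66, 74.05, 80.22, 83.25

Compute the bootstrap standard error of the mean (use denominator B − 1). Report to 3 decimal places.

Bootstrap SE is the standard deviation of the 7 replicate means.
Mean of replicates: (87.60 + 85.53 + 82.74 + 86.66 + 74.05 + 80.22 + 83.25) / 7 = 580.0500 / 7 = 82.8643
Sum of squared deviations: (+4.7357)² + (+2.6657)² + (−0.1243)² + (+3.7957)² + (−8.8143)² + (−2.6443)² + (+0.3857)² = 128.7886
Variance = 128.7886 / 6 = 21.4648
SE* = √21.4648

SE* = 4.633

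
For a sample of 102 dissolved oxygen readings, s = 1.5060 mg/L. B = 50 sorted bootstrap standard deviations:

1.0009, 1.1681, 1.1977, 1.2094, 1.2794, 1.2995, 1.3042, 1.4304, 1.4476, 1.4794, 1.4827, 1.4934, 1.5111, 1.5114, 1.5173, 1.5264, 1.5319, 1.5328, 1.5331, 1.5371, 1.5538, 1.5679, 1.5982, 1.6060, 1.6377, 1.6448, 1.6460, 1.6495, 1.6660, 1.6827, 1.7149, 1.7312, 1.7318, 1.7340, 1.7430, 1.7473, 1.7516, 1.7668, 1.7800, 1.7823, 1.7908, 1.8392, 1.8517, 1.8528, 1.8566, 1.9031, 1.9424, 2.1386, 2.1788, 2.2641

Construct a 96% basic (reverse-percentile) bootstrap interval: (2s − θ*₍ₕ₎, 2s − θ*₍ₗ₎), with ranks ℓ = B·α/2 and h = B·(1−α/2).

(0.8332, 2.0111)

Percentile endpoints at ranks 1 and 49: θ*₍1₎ = 1.0009, θ*₍49₎ = 2.1788.
Basic interval reflects these around s:
  lower = 2 × 1.5060 − 2.1788 = 0.8332
  upper = 2 × 1.5060 − 1.0009 = 2.0111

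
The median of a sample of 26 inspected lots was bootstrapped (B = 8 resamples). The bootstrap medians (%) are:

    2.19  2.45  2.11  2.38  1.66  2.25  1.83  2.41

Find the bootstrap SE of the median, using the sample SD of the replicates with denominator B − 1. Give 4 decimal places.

Bootstrap SE is the standard deviation of the 8 replicate medians.
Mean of replicates: (2.19 + 2.45 + 2.11 + 2.38 + 1.66 + 2.25 + 1.83 + 2.41) / 8 = 17.28000 / 8 = 2.16000
Sum of squared deviations: (+0.03000)² + (+0.29000)² + (−0.05000)² + (+0.22000)² + (−0.50000)² + (+0.09000)² + (−0.33000)² + (+0.25000)² = 0.56540
Variance = 0.56540 / 7 = 0.08077
SE* = √0.08077

SE* = 0.2842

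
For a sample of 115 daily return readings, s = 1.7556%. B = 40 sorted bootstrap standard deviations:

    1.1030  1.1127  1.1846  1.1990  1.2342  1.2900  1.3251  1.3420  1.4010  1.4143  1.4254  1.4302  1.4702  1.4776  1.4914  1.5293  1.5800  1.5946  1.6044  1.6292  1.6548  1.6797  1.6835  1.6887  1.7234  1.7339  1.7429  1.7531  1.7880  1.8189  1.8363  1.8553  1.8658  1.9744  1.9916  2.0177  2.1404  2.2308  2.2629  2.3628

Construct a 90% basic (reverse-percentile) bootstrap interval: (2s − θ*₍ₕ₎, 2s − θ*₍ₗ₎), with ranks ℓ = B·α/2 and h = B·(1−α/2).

Percentile endpoints at ranks 2 and 38: θ*₍2₎ = 1.1127, θ*₍38₎ = 2.2308.
Basic interval reflects these around s:
  lower = 2 × 1.7556 − 2.2308 = 1.2804
  upper = 2 × 1.7556 − 1.1127 = 2.3985

(1.2804, 2.3985)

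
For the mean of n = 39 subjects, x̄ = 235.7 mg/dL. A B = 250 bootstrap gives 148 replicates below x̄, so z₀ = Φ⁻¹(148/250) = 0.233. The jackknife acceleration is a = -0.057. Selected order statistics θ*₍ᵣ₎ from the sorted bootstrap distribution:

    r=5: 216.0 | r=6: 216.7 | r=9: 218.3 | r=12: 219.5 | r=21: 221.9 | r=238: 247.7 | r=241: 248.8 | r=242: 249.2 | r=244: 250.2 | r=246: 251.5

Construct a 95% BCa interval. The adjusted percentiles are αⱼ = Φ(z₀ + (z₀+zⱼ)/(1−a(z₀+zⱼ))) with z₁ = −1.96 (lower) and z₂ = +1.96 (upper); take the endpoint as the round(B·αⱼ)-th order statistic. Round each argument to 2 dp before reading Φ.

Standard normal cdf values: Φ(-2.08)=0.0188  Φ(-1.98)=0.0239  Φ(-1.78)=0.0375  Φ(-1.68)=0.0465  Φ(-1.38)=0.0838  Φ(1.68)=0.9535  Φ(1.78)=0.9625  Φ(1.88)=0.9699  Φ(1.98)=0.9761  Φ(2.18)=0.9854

(219.5, 251.5)

Lower: z₀ + z₁ = 0.233 + (-1.960) = -1.727; 1 − a(z₀+z₁) = 1 − (-0.057)(-1.727) = 0.9016; argument = 0.233 + (-1.727)/0.9016 = -1.6826 → -1.68.
α₁ = Φ(-1.68) = 0.0465; rank = round(250 × 0.0465) = 12; θ*₍12₎ = 219.5.
Upper: z₀ + z₂ = 2.193; 1 − a(z₀+z₂) = 1.1250; argument = 2.1823 → 2.18; α₂ = 0.9854; rank = 246; θ*₍246₎ = 251.5.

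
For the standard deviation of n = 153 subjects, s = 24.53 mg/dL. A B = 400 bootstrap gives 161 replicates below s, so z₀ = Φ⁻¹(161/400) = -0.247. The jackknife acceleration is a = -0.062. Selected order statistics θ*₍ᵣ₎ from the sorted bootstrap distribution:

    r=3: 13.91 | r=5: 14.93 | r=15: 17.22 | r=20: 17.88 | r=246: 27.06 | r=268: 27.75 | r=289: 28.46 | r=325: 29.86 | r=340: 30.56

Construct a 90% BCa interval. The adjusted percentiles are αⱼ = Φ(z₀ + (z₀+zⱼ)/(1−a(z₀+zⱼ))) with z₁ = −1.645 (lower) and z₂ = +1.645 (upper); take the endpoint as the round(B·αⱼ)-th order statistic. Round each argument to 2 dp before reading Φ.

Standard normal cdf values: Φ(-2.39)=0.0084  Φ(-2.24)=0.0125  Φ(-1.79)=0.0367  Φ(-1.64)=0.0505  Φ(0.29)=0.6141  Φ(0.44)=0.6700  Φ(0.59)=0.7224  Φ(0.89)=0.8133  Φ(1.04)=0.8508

Lower: z₀ + z₁ = -0.247 + (-1.645) = -1.892; 1 − a(z₀+z₁) = 1 − (-0.062)(-1.892) = 0.8827; argument = -0.247 + (-1.892)/0.8827 = -2.3904 → -2.39.
α₁ = Φ(-2.39) = 0.0084; rank = round(400 × 0.0084) = 3; θ*₍3₎ = 13.91.
Upper: z₀ + z₂ = 1.398; 1 − a(z₀+z₂) = 1.0867; argument = 1.0395 → 1.04; α₂ = 0.8508; rank = 340; θ*₍340₎ = 30.56.

(13.91, 30.56)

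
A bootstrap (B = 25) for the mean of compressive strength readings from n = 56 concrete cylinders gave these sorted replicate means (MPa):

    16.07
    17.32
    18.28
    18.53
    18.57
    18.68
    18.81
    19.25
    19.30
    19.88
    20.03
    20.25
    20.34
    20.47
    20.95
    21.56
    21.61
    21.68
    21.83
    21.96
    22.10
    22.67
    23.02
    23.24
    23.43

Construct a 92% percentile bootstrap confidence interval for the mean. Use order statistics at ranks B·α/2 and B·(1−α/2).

(16.07, 23.24)

α = 0.08; lower rank = 25 × 0.040 = 1; upper rank = 25 × 0.960 = 24.
The 1st smallest replicate is 16.07; the 24th is 23.24.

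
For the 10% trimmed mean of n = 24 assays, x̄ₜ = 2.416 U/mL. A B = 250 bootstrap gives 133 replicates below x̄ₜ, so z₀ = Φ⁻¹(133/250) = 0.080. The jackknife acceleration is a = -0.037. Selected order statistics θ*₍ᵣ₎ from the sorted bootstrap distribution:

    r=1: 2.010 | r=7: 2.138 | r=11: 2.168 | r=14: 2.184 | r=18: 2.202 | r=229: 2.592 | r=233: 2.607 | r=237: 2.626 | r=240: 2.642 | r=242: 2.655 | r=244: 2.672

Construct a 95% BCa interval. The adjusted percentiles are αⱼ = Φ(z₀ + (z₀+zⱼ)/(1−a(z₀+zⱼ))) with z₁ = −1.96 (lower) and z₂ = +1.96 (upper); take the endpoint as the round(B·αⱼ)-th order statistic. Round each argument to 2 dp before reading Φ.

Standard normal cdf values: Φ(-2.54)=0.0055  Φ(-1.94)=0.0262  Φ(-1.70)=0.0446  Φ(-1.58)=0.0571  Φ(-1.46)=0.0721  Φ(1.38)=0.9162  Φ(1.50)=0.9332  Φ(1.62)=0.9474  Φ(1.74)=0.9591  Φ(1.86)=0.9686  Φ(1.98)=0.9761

(2.138, 2.672)

Lower: z₀ + z₁ = 0.080 + (-1.960) = -1.880; 1 − a(z₀+z₁) = 1 − (-0.037)(-1.880) = 0.9304; argument = 0.080 + (-1.880)/0.9304 = -1.9405 → -1.94.
α₁ = Φ(-1.94) = 0.0262; rank = round(250 × 0.0262) = 7; θ*₍7₎ = 2.138.
Upper: z₀ + z₂ = 2.040; 1 − a(z₀+z₂) = 1.0755; argument = 1.9768 → 1.98; α₂ = 0.9761; rank = 244; θ*₍244₎ = 2.672.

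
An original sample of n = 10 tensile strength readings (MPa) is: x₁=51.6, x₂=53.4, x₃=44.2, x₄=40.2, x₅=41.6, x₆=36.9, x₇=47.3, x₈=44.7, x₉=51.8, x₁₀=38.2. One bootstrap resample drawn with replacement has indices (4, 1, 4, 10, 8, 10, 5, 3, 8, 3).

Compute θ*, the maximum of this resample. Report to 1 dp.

Resample values: 40.2, 51.6, 40.2, 38.2, 44.7, 38.2, 41.6, 44.2, 44.7, 44.2.
Maximum = 51.6

θ* = 51.6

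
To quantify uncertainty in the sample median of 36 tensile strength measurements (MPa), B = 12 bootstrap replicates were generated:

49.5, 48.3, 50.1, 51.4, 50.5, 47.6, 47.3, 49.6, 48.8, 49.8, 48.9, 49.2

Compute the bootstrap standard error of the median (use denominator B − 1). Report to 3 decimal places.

Bootstrap SE is the standard deviation of the 12 replicate medians.
Mean of replicates: (49.5 + 48.3 + 50.1 + 51.4 + 50.5 + 47.6 + 47.3 + 49.6 + 48.8 + 49.8 + 48.9 + 49.2) / 12 = 591.0000 / 12 = 49.2500
Sum of squared deviations: (+0.2500)² + (−0.9500)² + (+0.8500)² + (+2.1500)² + (+1.2500)² + (−1.6500)² + (−1.9500)² + (+0.3500)² + (−0.4500)² + (+0.5500)² + (−0.3500)² + (−0.0500)² = 15.1500
Variance = 15.1500 / 11 = 1.3773
SE* = √1.3773

SE* = 1.174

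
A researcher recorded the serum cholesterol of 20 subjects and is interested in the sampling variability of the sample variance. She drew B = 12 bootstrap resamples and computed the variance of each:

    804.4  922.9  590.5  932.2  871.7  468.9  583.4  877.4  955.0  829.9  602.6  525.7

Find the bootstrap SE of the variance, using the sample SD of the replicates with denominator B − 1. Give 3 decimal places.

Bootstrap SE is the standard deviation of the 12 replicate variances.
Mean of replicates: (804.4 + 922.9 + 590.5 + 932.2 + 871.7 + 468.9 + 583.4 + 877.4 + 955.0 + 829.9 + 602.6 + 525.7) / 12 = 8964.6000 / 12 = 747.0500
Sum of squared deviations: (+57.3500)² + (+175.8500)² + (−156.5500)² + (+185.1500)² + (+124.6500)² + (−278.1500)² + (−163.6500)² + (+130.3500)² + (+207.9500)² + (+82.8500)² + (−144.4500)² + (−221.3500)² = 349647.1100
Variance = 349647.1100 / 11 = 31786.1009
SE* = √31786.1009

SE* = 178.287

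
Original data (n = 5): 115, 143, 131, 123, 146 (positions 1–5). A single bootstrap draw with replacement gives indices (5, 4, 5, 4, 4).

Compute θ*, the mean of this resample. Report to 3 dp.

Resample values: 146, 123, 146, 123, 123.
Mean = (146 + 123 + 146 + 123 + 123) / 5 = 661.0 / 5 = 132.200

θ* = 132.200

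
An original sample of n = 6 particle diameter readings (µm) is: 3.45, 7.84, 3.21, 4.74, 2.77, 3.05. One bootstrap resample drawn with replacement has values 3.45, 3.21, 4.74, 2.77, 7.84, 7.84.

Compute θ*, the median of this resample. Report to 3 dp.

θ* = 4.095

Sorted: 2.77, 3.21, 3.45, 4.74, 7.84, 7.84
Median = average of the two middle values = 4.095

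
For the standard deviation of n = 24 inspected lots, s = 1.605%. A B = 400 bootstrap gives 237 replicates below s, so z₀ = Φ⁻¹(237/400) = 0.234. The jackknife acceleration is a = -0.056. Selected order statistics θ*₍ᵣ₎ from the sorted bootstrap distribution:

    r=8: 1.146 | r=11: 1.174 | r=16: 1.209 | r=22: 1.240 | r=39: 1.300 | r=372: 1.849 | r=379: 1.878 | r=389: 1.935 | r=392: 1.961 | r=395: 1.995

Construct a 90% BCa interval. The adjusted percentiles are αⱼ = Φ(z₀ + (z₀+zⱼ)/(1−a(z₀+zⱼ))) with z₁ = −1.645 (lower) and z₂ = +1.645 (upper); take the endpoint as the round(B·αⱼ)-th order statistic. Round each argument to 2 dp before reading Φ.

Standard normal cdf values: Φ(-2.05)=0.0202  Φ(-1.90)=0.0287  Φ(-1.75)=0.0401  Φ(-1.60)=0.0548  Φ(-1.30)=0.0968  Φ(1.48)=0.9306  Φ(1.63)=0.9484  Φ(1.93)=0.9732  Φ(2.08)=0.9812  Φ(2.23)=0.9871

(1.300, 1.935)

Lower: z₀ + z₁ = 0.234 + (-1.645) = -1.411; 1 − a(z₀+z₁) = 1 − (-0.056)(-1.411) = 0.9210; argument = 0.234 + (-1.411)/0.9210 = -1.2981 → -1.30.
α₁ = Φ(-1.30) = 0.0968; rank = round(400 × 0.0968) = 39; θ*₍39₎ = 1.300.
Upper: z₀ + z₂ = 1.879; 1 − a(z₀+z₂) = 1.1052; argument = 1.9341 → 1.93; α₂ = 0.9732; rank = 389; θ*₍389₎ = 1.935.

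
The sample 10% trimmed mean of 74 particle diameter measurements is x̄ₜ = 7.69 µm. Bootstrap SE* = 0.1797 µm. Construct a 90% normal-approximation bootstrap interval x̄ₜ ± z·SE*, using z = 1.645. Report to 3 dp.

(7.394, 7.986)

Margin = 1.645 × 0.1797 = 0.2956
Interval: 7.69 ± 0.2956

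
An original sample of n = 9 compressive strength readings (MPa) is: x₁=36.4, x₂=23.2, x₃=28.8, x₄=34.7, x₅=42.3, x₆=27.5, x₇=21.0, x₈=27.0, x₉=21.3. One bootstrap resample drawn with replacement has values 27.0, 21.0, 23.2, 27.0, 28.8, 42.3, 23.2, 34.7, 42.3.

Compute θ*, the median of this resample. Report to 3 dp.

θ* = 27.000

Sorted: 21.0, 23.2, 23.2, 27.0, 27.0, 28.8, 34.7, 42.3, 42.3
Median = middle value = 27.000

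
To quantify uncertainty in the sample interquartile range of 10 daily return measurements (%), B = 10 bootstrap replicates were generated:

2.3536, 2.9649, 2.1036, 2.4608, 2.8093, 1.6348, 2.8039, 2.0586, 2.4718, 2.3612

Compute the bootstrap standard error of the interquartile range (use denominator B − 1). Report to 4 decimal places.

SE* = 0.4017

Bootstrap SE is the standard deviation of the 10 replicate interquartile ranges.
Mean of replicates: (2.3536 + 2.9649 + 2.1036 + 2.4608 + 2.8093 + 1.6348 + 2.8039 + 2.0586 + 2.4718 + 2.3612) / 10 = 24.02250 / 10 = 2.40225
Sum of squared deviations: (−0.04865)² + (+0.56265)² + (−0.29865)² + (+0.05855)² + (+0.40705)² + (−0.76745)² + (+0.40165)² + (−0.34365)² + (+0.06955)² + (−0.04105)² = 1.45217
Variance = 1.45217 / 9 = 0.16135
SE* = √0.16135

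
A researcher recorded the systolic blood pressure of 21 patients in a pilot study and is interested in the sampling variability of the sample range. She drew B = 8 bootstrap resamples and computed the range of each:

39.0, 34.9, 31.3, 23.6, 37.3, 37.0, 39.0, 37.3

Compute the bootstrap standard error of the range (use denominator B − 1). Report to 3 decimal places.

Bootstrap SE is the standard deviation of the 8 replicate ranges.
Mean of replicates: (39.0 + 34.9 + 31.3 + 23.6 + 37.3 + 37.0 + 39.0 + 37.3) / 8 = 279.4000 / 8 = 34.9250
Sum of squared deviations: (+4.0750)² + (−0.0250)² + (−3.6250)² + (−11.3250)² + (+2.3750)² + (+2.0750)² + (+4.0750)² + (+2.3750)² = 190.1950
Variance = 190.1950 / 7 = 27.1707
SE* = √27.1707

SE* = 5.213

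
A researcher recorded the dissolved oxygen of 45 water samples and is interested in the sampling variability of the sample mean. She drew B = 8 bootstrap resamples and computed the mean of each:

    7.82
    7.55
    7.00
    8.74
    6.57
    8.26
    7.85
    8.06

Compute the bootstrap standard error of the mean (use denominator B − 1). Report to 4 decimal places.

Bootstrap SE is the standard deviation of the 8 replicate means.
Mean of replicates: (7.82 + 7.55 + 7.00 + 8.74 + 6.57 + 8.26 + 7.85 + 8.06) / 8 = 61.85000 / 8 = 7.73125
Sum of squared deviations: (+0.08875)² + (−0.18125)² + (−0.73125)² + (+1.00875)² + (−1.16125)² + (+0.52875)² + (+0.11875)² + (+0.32875)² = 3.34329
Variance = 3.34329 / 7 = 0.47761
SE* = √0.47761

SE* = 0.6911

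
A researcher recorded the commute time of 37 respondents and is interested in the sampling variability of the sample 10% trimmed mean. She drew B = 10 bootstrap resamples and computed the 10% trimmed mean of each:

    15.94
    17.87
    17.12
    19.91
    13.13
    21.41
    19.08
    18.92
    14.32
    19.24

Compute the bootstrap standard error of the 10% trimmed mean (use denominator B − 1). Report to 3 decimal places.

Bootstrap SE is the standard deviation of the 10 replicate 10% trimmed means.
Mean of replicates: (15.94 + 17.87 + 17.12 + 19.91 + 13.13 + 21.41 + 19.08 + 18.92 + 14.32 + 19.24) / 10 = 176.9400 / 10 = 17.6940
Sum of squared deviations: (−1.7540)² + (+0.1760)² + (−0.5740)² + (+2.2160)² + (−4.5640)² + (+3.7160)² + (+1.3860)² + (+1.2260)² + (−3.3740)² + (+1.5460)² = 60.1844
Variance = 60.1844 / 9 = 6.6872
SE* = √6.6872

SE* = 2.586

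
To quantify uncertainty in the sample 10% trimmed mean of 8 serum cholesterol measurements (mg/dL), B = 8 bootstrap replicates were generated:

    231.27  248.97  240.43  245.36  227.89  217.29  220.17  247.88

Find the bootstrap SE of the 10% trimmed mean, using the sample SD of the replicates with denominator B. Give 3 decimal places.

Bootstrap SE is the standard deviation of the 8 replicate 10% trimmed means.
Mean of replicates: (231.27 + 248.97 + 240.43 + 245.36 + 227.89 + 217.29 + 220.17 + 247.88) / 8 = 1879.2600 / 8 = 234.9075
Sum of squared deviations: (−3.6375)² + (+14.0625)² + (+5.5225)² + (+10.4525)² + (−7.0175)² + (−17.6175)² + (−14.7375)² + (+12.9725)² = 1095.8394
Variance = 1095.8394 / 8 = 136.9799
SE* = √136.9799

SE* = 11.704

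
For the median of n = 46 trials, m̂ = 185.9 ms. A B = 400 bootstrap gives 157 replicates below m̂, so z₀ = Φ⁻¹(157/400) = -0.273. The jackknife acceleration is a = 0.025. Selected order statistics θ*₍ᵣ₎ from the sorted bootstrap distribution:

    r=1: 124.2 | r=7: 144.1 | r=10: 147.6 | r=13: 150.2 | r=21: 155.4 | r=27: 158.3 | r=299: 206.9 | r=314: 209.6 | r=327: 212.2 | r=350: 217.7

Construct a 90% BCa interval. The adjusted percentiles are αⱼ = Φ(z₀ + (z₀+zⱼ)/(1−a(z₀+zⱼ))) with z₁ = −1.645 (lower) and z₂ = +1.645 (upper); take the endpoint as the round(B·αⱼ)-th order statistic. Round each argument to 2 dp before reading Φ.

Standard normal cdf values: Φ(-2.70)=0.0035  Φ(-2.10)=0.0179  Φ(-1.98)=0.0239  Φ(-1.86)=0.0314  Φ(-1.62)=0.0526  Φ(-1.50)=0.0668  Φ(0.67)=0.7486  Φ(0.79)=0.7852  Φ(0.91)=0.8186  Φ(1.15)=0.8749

(144.1, 217.7)

Lower: z₀ + z₁ = -0.273 + (-1.645) = -1.918; 1 − a(z₀+z₁) = 1 − (0.025)(-1.918) = 1.0479; argument = -0.273 + (-1.918)/1.0479 = -2.1032 → -2.10.
α₁ = Φ(-2.10) = 0.0179; rank = round(400 × 0.0179) = 7; θ*₍7₎ = 144.1.
Upper: z₀ + z₂ = 1.372; 1 − a(z₀+z₂) = 0.9657; argument = 1.1477 → 1.15; α₂ = 0.8749; rank = 350; θ*₍350₎ = 217.7.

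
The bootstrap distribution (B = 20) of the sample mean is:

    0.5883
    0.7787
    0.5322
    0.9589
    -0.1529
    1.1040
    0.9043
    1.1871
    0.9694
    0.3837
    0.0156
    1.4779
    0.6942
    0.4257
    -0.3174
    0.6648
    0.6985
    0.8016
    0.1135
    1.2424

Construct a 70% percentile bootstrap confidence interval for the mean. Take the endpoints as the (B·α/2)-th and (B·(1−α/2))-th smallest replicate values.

(0.0156, 1.1040)

Sorted replicates: -0.3174, -0.1529, 0.0156, 0.1135, 0.3837, 0.4257, 0.5322, 0.5883, 0.6648, 0.6942, 0.6985, 0.7787, 0.8016, 0.9043, 0.9589, 0.9694, 1.1040, 1.1871, 1.2424, 1.4779
α = 0.30; lower rank = 20 × 0.150 = 3; upper rank = 20 × 0.850 = 17.
The 3rd smallest replicate is 0.0156; the 17th is 1.1040.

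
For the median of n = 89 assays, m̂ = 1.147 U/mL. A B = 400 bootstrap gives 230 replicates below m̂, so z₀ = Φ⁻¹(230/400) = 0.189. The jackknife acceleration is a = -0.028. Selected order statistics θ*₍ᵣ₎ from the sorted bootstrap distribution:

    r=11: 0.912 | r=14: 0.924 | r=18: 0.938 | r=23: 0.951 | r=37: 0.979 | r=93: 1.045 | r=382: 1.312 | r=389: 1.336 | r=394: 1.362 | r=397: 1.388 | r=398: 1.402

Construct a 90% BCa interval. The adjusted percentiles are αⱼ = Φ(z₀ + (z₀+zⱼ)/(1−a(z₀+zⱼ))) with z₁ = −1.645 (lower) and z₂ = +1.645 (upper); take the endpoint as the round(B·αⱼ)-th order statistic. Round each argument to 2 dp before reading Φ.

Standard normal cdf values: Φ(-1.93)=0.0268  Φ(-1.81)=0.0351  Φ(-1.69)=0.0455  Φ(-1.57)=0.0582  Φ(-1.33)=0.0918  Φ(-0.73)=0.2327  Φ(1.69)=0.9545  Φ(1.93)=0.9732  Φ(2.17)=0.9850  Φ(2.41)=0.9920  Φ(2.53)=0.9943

(0.979, 1.336)

Lower: z₀ + z₁ = 0.189 + (-1.645) = -1.456; 1 − a(z₀+z₁) = 1 − (-0.028)(-1.456) = 0.9592; argument = 0.189 + (-1.456)/0.9592 = -1.3289 → -1.33.
α₁ = Φ(-1.33) = 0.0918; rank = round(400 × 0.0918) = 37; θ*₍37₎ = 0.979.
Upper: z₀ + z₂ = 1.834; 1 − a(z₀+z₂) = 1.0514; argument = 1.9334 → 1.93; α₂ = 0.9732; rank = 389; θ*₍389₎ = 1.336.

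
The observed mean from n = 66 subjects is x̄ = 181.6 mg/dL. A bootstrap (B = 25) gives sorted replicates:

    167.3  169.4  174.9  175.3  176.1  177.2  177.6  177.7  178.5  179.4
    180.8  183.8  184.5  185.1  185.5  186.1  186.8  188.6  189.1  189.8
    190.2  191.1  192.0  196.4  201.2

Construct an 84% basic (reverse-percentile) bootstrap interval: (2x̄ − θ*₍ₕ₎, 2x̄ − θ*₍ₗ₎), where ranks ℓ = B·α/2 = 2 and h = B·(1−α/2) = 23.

(171.2, 193.8)

Percentile endpoints at ranks 2 and 23: θ*₍2₎ = 169.4, θ*₍23₎ = 192.0.
Basic interval reflects these around x̄:
  lower = 2 × 181.6 − 192.0 = 171.2
  upper = 2 × 181.6 − 169.4 = 193.8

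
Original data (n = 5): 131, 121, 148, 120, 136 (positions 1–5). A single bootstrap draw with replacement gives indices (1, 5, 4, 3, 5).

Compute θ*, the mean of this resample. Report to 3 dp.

Resample values: 131, 136, 120, 148, 136.
Mean = (131 + 136 + 120 + 148 + 136) / 5 = 671.0 / 5 = 134.200

θ* = 134.200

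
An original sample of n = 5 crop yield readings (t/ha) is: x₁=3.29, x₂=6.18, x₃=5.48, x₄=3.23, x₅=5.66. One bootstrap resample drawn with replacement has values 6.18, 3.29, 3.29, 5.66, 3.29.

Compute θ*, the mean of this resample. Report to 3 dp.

θ* = 4.342

Mean = (6.18 + 3.29 + 3.29 + 5.66 + 3.29) / 5 = 21.710 / 5 = 4.342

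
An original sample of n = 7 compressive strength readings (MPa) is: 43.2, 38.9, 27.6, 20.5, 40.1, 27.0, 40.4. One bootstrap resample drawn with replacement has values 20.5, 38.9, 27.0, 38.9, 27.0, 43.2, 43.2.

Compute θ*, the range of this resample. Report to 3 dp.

θ* = 22.700

Range = 43.2 − 20.5 = 22.700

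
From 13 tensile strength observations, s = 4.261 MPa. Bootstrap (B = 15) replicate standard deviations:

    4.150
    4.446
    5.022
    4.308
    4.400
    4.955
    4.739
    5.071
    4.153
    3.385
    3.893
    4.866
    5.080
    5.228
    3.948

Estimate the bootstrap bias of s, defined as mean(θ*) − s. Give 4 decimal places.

bias = +0.2486

mean(θ*) = (4.150 + 4.446 + 5.022 + 4.308 + 4.400 + 4.955 + 4.739 + 5.071 + 4.153 + 3.385 + 3.893 + 4.866 + 5.080 + 5.228 + 3.948) / 15 = 4.50960
bias = 4.50960 − 4.261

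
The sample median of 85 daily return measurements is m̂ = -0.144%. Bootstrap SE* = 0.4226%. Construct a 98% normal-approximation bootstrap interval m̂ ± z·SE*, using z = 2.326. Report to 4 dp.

(-1.1270, 0.8390)

Margin = 2.326 × 0.4226 = 0.98297
Interval: -0.144 ± 0.98297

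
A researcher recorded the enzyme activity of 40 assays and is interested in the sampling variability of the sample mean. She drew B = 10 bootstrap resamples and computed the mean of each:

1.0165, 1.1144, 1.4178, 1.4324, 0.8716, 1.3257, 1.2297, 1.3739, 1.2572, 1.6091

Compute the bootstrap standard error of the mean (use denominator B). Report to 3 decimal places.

SE* = 0.206

Bootstrap SE is the standard deviation of the 10 replicate means.
Mean of replicates: (1.0165 + 1.1144 + 1.4178 + 1.4324 + 0.8716 + 1.3257 + 1.2297 + 1.3739 + 1.2572 + 1.6091) / 10 = 12.64830 / 10 = 1.26483
Sum of squared deviations: (−0.24833)² + (−0.15043)² + (+0.15297)² + (+0.16757)² + (−0.39323)² + (+0.06087)² + (−0.03513)² + (+0.10907)² + (−0.00763)² + (+0.34427)² = 0.42582
Variance = 0.42582 / 10 = 0.04258
SE* = √0.04258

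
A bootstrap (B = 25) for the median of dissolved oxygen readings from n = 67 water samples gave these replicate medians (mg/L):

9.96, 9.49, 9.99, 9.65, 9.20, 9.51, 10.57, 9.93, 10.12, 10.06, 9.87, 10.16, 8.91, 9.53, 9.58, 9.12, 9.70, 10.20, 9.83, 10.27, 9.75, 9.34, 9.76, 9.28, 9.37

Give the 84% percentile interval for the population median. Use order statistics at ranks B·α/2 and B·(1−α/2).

(9.12, 10.20)

Sorted replicates: 8.91, 9.12, 9.20, 9.28, 9.34, 9.37, 9.49, 9.51, 9.53, 9.58, 9.65, 9.70, 9.75, 9.76, 9.83, 9.87, 9.93, 9.96, 9.99, 10.06, 10.12, 10.16, 10.20, 10.27, 10.57
α = 0.16; lower rank = 25 × 0.080 = 2; upper rank = 25 × 0.920 = 23.
The 2nd smallest replicate is 9.12; the 23rd is 10.20.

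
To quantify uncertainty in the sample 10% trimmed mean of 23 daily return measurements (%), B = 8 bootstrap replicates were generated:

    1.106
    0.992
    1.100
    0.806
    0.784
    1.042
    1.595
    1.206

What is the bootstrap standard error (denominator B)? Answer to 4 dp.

SE* = 0.2382

Bootstrap SE is the standard deviation of the 8 replicate 10% trimmed means.
Mean of replicates: (1.106 + 0.992 + 1.100 + 0.806 + 0.784 + 1.042 + 1.595 + 1.206) / 8 = 8.63100 / 8 = 1.07888
Sum of squared deviations: (+0.02713)² + (−0.08688)² + (+0.02113)² + (−0.27287)² + (−0.29487)² + (−0.03687)² + (+0.51612)² + (+0.12712)² = 0.45405
Variance = 0.45405 / 8 = 0.05676
SE* = √0.05676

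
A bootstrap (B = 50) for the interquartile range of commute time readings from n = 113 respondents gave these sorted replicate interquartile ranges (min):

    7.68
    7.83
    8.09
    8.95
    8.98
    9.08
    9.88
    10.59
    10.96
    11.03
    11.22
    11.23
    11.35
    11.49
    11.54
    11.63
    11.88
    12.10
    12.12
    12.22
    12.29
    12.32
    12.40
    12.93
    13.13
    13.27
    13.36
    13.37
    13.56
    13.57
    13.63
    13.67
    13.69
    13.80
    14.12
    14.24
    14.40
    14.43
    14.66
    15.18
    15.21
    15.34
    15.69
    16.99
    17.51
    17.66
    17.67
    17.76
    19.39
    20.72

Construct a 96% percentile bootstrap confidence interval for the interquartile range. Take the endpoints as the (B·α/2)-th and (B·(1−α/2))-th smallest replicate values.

(7.68, 19.39)

α = 0.04; lower rank = 50 × 0.020 = 1; upper rank = 50 × 0.980 = 49.
The 1st smallest replicate is 7.68; the 49th is 19.39.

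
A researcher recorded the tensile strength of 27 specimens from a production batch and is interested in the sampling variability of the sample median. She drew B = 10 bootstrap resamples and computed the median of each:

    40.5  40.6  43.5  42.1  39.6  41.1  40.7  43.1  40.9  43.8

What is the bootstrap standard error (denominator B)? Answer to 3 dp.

SE* = 1.368

Bootstrap SE is the standard deviation of the 10 replicate medians.
Mean of replicates: (40.5 + 40.6 + 43.5 + 42.1 + 39.6 + 41.1 + 40.7 + 43.1 + 40.9 + 43.8) / 10 = 415.9000 / 10 = 41.5900
Sum of squared deviations: (−1.0900)² + (−0.9900)² + (+1.9100)² + (+0.5100)² + (−1.9900)² + (−0.4900)² + (−0.8900)² + (+1.5100)² + (−0.6900)² + (+2.2100)² = 18.7090
Variance = 18.7090 / 10 = 1.8709
SE* = √1.8709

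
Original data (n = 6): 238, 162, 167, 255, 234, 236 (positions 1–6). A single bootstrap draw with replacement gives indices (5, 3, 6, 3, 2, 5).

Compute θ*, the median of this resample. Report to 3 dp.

θ* = 200.500

Resample values: 234, 167, 236, 167, 162, 234.
Sorted: 162, 167, 167, 234, 234, 236
Median = average of the two middle values = 200.500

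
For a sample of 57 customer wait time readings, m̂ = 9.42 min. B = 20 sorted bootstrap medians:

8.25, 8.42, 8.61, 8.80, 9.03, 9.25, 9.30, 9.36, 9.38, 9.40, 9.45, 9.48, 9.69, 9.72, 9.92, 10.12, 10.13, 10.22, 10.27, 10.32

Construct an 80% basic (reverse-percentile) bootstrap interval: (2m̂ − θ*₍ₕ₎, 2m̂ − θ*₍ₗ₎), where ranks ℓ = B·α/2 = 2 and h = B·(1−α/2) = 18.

(8.62, 10.42)

Percentile endpoints at ranks 2 and 18: θ*₍2₎ = 8.42, θ*₍18₎ = 10.22.
Basic interval reflects these around m̂:
  lower = 2 × 9.42 − 10.22 = 8.62
  upper = 2 × 9.42 − 8.42 = 10.42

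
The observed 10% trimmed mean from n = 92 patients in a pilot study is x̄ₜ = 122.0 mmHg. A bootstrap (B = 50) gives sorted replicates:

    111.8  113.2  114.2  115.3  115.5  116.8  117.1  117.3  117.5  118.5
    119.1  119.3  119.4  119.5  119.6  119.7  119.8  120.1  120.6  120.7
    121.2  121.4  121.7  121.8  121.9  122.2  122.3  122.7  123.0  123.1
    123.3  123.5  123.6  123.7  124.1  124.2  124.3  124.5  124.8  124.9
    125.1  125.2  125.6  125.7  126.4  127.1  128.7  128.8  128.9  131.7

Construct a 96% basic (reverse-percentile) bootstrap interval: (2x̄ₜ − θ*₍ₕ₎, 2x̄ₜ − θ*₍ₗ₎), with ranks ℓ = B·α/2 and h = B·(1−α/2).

Percentile endpoints at ranks 1 and 49: θ*₍1₎ = 111.8, θ*₍49₎ = 128.9.
Basic interval reflects these around x̄ₜ:
  lower = 2 × 122.0 − 128.9 = 115.1
  upper = 2 × 122.0 − 111.8 = 132.2

(115.1, 132.2)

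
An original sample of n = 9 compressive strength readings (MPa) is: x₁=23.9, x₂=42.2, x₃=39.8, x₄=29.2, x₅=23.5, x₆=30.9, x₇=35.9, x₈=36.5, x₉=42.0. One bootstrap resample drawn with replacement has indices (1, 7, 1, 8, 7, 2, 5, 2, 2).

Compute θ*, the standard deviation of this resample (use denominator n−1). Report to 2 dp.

Resample values: 23.9, 35.9, 23.9, 36.5, 35.9, 42.2, 23.5, 42.2, 42.2.
Mean = 34.0222; sum of squared deviations = 529.4556
s² = 529.4556 / 8 = 66.1819
s = √66.1819 = 8.14

θ* = 8.14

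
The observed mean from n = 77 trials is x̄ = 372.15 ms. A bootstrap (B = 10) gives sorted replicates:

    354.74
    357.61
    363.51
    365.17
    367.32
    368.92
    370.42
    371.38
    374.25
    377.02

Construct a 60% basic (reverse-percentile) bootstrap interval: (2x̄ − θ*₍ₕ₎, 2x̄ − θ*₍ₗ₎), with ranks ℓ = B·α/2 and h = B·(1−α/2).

Percentile endpoints at ranks 2 and 8: θ*₍2₎ = 357.61, θ*₍8₎ = 371.38.
Basic interval reflects these around x̄:
  lower = 2 × 372.15 − 371.38 = 372.92
  upper = 2 × 372.15 − 357.61 = 386.69

(372.92, 386.69)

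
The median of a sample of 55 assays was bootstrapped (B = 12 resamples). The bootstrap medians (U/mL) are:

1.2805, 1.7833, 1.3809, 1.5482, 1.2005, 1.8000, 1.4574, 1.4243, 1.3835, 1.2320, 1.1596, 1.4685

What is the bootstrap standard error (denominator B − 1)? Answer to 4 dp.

Bootstrap SE is the standard deviation of the 12 replicate medians.
Mean of replicates: (1.2805 + 1.7833 + 1.3809 + 1.5482 + 1.2005 + 1.8000 + 1.4574 + 1.4243 + 1.3835 + 1.2320 + 1.1596 + 1.4685) / 12 = 17.11870 / 12 = 1.42656
Sum of squared deviations: (−0.14606)² + (+0.35674)² + (−0.04566)² + (+0.12164)² + (−0.22606)² + (+0.37344)² + (+0.03084)² + (−0.00226)² + (−0.04306)² + (−0.19456)² + (−0.26696)² + (+0.04194)² = 0.46973
Variance = 0.46973 / 11 = 0.04270
SE* = √0.04270

SE* = 0.2066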